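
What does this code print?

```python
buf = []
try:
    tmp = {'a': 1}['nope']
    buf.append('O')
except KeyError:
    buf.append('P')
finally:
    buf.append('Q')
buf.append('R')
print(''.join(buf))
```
PQR

finally always runs, even after exception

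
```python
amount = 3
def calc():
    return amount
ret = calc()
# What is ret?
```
3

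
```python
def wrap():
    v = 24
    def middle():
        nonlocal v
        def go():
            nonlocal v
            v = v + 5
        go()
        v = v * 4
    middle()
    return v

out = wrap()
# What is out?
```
116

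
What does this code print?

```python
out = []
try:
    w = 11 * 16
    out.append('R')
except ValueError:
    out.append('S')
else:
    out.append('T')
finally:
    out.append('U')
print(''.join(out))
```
RTU

else runs before finally when no exception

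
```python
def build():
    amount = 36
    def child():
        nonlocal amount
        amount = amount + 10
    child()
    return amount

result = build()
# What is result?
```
46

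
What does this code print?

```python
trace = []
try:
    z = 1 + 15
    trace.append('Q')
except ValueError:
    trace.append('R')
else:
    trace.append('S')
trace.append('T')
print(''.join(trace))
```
QST

else block runs when no exception occurs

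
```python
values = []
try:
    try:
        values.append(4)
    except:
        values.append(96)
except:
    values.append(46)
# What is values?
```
[4]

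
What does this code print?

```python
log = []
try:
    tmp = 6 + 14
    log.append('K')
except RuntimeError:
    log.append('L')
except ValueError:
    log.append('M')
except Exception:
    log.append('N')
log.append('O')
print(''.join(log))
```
KO

No exception, try block completes normally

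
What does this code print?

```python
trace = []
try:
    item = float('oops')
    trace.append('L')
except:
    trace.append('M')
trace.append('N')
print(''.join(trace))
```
MN

Exception raised in try, caught by bare except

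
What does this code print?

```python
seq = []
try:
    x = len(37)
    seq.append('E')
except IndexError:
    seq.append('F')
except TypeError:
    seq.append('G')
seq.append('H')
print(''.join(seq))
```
GH

TypeError is caught by its specific handler, not IndexError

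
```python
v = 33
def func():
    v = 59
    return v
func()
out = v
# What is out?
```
33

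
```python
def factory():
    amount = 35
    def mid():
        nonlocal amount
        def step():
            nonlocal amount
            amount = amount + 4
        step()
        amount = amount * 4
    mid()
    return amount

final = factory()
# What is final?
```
156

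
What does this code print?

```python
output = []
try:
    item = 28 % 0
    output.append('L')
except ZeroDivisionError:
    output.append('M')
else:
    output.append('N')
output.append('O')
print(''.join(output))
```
MO

else block skipped when exception is caught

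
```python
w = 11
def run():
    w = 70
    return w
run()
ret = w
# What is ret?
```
11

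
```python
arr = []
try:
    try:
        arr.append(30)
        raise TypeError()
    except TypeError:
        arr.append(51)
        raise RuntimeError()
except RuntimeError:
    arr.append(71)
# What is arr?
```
[30, 51, 71]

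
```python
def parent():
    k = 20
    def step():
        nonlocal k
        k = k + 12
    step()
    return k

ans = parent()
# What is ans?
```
32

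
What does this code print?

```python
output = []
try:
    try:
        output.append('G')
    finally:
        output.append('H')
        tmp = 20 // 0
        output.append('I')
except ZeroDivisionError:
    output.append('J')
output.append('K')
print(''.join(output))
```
GHJK

Exception in inner finally caught by outer except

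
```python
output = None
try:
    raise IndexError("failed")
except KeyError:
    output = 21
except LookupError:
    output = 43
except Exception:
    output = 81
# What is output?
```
43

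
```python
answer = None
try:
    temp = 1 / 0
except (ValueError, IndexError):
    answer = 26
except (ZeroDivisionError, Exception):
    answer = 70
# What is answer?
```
70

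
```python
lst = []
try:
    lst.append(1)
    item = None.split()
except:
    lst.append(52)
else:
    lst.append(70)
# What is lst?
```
[1, 52]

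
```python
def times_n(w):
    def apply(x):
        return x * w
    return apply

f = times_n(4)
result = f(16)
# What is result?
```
64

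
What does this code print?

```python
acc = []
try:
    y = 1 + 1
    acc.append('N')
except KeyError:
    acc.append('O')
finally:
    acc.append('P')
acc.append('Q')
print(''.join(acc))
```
NPQ

finally runs after normal execution too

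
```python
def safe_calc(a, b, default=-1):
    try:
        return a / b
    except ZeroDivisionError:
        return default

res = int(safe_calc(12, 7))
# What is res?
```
1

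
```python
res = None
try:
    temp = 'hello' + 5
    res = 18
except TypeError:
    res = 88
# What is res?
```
88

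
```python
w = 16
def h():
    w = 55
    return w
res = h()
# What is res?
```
55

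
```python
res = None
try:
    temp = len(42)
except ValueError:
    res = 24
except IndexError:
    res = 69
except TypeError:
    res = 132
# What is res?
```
132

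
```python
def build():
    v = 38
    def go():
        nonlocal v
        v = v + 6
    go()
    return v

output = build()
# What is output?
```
44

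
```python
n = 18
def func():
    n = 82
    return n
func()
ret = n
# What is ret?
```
18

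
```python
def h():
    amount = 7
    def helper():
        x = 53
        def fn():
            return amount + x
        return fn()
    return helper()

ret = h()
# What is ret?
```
60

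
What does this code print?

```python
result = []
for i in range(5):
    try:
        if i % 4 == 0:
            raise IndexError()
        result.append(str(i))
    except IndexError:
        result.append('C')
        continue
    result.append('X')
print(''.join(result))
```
C1X2X3XC

continue in except skips rest of loop body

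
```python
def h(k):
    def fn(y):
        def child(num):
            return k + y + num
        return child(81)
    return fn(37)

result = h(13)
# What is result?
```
131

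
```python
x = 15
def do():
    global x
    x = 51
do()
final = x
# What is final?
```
51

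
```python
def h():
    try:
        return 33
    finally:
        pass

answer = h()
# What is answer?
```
33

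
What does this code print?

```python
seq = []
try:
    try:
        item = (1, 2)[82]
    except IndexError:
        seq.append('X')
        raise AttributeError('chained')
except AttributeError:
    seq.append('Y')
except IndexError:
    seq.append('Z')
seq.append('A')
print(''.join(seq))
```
XYA

AttributeError raised and caught, original IndexError not re-raised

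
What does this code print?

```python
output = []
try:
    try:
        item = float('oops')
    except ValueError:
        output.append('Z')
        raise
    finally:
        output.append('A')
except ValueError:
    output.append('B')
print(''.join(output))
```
ZAB

finally runs before re-raised exception propagates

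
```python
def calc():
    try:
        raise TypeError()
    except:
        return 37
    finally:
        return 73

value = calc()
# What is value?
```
73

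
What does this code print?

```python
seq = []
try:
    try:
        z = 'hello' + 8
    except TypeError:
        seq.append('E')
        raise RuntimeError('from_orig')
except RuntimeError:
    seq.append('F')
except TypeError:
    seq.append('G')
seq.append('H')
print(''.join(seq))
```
EFH

RuntimeError raised and caught, original TypeError not re-raised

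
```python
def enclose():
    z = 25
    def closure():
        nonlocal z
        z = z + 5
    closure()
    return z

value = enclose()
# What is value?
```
30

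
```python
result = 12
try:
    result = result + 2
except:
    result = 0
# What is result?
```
14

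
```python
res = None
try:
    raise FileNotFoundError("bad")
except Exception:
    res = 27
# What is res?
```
27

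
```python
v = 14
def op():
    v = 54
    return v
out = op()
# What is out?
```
54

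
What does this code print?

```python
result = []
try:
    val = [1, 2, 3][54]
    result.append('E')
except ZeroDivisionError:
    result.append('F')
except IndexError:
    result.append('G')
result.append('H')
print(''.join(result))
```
GH

IndexError is caught by its specific handler, not ZeroDivisionError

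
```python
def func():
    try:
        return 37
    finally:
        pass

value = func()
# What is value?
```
37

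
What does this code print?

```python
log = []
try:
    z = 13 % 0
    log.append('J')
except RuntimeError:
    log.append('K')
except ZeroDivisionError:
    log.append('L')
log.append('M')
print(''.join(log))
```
LM

ZeroDivisionError is caught by its specific handler, not RuntimeError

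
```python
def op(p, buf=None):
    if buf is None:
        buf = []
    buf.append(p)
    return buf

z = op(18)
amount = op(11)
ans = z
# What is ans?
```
[18]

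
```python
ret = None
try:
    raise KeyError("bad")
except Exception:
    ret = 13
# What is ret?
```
13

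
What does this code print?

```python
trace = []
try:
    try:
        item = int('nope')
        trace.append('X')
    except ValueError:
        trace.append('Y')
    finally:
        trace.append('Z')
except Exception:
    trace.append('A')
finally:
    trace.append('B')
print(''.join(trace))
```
YZB

Both finally blocks run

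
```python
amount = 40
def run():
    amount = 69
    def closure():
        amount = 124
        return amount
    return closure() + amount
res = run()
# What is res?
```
193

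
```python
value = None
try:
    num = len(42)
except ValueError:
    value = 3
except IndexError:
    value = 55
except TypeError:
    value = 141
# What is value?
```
141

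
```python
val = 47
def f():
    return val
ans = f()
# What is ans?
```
47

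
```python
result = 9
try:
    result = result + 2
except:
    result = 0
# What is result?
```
11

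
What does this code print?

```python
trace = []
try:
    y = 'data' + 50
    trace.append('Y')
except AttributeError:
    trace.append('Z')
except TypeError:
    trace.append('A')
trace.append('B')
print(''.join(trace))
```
AB

TypeError is caught by its specific handler, not AttributeError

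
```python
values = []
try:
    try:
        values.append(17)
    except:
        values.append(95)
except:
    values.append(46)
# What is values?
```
[17]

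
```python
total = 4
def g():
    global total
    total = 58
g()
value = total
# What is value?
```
58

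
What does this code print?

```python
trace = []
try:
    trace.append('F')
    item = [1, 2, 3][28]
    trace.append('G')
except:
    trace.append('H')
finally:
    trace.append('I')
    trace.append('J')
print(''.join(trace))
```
FHIJ

Code before exception runs, then except, then all of finally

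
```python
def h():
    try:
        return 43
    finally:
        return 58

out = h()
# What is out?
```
58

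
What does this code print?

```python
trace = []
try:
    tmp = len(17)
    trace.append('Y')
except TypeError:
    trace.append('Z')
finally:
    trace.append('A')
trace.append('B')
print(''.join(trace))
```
ZAB

finally always runs, even after exception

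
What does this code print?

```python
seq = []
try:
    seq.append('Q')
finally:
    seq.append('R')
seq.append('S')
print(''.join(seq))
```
QRS

try/finally without except, no exception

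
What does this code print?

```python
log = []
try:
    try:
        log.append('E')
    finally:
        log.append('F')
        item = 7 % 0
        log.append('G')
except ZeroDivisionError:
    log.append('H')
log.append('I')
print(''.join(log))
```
EFHI

Exception in inner finally caught by outer except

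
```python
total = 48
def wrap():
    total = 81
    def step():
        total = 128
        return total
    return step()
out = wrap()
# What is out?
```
128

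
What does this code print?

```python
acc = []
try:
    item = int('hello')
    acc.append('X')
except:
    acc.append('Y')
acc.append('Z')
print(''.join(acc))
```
YZ

Exception raised in try, caught by bare except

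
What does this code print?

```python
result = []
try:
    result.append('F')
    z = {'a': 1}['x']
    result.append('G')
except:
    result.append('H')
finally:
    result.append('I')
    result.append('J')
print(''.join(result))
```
FHIJ

Code before exception runs, then except, then all of finally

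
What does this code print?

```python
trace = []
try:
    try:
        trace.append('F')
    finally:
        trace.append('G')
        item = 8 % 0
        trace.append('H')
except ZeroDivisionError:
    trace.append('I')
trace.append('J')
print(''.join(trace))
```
FGIJ

Exception in inner finally caught by outer except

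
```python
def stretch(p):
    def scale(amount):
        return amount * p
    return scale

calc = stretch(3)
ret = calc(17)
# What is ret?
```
51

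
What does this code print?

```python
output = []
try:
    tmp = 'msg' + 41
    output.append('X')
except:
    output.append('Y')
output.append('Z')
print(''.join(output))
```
YZ

Exception raised in try, caught by bare except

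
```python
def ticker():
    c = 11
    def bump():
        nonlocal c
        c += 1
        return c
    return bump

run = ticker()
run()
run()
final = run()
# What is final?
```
14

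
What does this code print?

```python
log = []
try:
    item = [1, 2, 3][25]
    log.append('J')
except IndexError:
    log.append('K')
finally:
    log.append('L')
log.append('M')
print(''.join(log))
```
KLM

finally always runs, even after exception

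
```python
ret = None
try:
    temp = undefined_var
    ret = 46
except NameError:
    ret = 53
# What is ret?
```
53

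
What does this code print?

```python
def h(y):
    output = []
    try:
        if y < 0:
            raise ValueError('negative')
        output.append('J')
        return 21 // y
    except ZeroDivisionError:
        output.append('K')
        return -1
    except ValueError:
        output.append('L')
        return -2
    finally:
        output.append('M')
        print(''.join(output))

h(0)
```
JKM

y=0 causes ZeroDivisionError, caught, finally prints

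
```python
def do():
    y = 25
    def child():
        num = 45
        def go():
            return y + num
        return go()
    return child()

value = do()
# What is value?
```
70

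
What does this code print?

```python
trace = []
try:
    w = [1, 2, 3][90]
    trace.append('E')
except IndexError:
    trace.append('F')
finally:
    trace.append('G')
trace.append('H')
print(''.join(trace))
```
FGH

finally always runs, even after exception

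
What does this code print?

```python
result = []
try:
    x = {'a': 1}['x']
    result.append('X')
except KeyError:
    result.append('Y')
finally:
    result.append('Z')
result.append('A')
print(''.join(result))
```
YZA

finally always runs, even after exception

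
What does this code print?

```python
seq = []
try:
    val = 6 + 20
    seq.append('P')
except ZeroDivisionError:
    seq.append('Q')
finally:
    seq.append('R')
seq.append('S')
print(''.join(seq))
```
PRS

finally runs after normal execution too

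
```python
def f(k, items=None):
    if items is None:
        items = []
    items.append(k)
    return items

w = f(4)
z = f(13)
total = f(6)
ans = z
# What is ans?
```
[13]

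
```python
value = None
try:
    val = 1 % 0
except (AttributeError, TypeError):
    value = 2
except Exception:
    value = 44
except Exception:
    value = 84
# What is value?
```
44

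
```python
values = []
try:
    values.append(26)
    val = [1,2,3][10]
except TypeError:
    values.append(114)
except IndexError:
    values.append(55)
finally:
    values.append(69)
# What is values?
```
[26, 55, 69]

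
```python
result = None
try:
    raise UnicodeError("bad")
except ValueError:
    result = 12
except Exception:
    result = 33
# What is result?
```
12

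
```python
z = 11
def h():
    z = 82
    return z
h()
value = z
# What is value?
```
11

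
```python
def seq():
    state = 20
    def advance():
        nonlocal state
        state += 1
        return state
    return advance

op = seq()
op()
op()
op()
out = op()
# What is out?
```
24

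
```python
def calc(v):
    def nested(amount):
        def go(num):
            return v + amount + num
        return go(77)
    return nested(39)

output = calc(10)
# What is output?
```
126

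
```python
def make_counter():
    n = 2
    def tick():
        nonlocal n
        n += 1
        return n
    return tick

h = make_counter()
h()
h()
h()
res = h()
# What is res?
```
6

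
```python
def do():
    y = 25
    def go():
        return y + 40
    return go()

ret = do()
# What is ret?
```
65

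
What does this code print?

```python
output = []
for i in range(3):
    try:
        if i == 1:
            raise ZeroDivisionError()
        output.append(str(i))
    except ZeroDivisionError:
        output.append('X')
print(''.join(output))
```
0X2

Exception on i=1 caught, loop continues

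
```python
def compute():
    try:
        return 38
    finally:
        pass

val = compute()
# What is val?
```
38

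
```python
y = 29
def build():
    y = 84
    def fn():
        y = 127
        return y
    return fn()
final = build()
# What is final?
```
127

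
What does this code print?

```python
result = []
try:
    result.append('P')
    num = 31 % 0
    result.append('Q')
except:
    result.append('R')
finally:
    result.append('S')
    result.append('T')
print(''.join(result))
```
PRST

Code before exception runs, then except, then all of finally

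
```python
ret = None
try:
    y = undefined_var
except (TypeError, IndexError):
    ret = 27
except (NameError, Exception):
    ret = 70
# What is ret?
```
70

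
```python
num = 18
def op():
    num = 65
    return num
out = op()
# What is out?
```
65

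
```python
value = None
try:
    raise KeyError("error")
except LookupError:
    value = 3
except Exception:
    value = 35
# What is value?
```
3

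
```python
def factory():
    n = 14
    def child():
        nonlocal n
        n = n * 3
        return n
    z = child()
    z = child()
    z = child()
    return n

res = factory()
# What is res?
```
378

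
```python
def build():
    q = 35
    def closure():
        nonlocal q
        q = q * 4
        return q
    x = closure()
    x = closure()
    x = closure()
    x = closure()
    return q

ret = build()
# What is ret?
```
8960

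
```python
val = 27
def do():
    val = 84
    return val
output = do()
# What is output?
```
84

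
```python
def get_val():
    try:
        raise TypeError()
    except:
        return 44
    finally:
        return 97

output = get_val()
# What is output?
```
97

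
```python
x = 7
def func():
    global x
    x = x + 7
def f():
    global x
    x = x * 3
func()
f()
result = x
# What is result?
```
42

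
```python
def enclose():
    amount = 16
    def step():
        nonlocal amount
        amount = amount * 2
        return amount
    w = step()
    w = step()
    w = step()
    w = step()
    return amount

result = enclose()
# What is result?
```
256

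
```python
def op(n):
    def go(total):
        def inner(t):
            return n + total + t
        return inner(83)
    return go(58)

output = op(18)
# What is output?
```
159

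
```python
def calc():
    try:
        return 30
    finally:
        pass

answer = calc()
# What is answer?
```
30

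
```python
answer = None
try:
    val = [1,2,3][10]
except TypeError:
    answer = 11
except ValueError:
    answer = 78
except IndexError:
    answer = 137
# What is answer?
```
137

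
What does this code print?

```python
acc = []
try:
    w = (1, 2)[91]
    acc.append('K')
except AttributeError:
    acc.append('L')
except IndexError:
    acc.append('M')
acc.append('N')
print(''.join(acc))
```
MN

IndexError is caught by its specific handler, not AttributeError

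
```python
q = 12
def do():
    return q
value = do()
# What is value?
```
12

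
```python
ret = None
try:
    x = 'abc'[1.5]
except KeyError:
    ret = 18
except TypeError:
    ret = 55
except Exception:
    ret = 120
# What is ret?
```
55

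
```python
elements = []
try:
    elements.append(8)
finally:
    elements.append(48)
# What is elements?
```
[8, 48]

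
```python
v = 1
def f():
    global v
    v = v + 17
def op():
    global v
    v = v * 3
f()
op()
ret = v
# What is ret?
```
54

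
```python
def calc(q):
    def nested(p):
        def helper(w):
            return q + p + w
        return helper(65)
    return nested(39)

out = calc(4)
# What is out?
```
108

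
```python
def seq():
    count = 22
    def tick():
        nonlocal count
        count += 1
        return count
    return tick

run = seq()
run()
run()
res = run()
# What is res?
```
25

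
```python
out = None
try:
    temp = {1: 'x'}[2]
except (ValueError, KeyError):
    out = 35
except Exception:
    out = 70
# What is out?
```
35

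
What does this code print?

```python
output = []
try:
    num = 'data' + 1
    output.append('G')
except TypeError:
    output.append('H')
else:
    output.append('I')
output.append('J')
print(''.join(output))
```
HJ

else block skipped when exception is caught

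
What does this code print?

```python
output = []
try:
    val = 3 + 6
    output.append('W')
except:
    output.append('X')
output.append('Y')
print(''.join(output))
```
WY

No exception, try block completes normally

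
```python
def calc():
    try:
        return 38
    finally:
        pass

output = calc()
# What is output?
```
38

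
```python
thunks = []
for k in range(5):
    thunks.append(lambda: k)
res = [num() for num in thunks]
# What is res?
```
[4, 4, 4, 4, 4]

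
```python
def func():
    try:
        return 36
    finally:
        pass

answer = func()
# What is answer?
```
36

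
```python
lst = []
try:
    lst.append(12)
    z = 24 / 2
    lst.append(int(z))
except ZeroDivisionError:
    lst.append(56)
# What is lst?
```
[12, 12]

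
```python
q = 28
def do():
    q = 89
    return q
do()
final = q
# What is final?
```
28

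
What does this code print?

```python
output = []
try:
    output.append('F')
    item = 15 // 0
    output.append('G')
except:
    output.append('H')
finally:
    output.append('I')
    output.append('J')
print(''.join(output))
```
FHIJ

Code before exception runs, then except, then all of finally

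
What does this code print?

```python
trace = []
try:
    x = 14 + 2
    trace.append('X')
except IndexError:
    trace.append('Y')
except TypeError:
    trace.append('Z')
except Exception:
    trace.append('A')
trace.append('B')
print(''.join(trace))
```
XB

No exception, try block completes normally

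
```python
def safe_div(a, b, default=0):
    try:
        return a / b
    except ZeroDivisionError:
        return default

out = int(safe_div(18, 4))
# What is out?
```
4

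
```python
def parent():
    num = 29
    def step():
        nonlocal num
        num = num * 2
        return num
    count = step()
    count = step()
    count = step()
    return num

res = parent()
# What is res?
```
232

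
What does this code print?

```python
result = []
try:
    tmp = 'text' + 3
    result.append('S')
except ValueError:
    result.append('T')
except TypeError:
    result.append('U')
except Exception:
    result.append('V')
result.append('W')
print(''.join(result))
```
UW

TypeError matches before generic Exception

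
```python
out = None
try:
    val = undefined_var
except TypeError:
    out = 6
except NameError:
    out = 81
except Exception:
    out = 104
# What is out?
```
81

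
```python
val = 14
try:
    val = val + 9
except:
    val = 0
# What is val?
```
23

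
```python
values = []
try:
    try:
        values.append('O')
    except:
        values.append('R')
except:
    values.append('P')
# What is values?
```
['O']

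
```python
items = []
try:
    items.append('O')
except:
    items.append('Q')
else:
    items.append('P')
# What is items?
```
['O', 'P']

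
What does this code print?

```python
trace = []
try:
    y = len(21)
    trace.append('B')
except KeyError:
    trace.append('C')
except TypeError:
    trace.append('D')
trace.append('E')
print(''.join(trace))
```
DE

TypeError is caught by its specific handler, not KeyError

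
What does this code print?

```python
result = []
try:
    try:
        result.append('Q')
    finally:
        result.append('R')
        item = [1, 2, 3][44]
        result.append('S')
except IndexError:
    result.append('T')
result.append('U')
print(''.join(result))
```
QRTU

Exception in inner finally caught by outer except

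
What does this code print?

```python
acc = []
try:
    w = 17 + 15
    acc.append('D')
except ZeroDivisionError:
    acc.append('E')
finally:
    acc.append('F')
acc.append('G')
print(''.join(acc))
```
DFG

finally runs after normal execution too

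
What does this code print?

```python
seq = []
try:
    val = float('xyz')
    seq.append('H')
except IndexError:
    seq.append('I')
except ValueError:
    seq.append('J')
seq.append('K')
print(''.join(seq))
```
JK

ValueError is caught by its specific handler, not IndexError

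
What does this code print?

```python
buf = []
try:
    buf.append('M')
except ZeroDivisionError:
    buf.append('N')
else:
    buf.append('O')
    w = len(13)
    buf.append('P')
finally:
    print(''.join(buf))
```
MO

Try succeeds, else appends 'O', TypeError in else is uncaught, finally prints before exception propagates ('P' never appended)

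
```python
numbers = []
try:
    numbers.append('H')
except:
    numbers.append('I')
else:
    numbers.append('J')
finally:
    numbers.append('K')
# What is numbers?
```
['H', 'J', 'K']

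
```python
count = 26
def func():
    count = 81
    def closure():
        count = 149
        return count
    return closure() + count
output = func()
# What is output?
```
230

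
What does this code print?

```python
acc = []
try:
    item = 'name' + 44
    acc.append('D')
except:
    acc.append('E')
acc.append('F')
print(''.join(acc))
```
EF

Exception raised in try, caught by bare except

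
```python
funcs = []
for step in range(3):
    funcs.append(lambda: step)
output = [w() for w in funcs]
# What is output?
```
[2, 2, 2]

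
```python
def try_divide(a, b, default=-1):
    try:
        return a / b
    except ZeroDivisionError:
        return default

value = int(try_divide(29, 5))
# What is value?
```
5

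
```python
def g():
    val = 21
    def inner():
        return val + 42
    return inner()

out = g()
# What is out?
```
63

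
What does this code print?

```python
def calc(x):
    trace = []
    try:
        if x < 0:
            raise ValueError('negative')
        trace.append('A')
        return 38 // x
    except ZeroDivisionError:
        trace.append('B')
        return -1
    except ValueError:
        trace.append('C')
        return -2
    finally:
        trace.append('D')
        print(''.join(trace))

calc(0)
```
ABD

x=0 causes ZeroDivisionError, caught, finally prints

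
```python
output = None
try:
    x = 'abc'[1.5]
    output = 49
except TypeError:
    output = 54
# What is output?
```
54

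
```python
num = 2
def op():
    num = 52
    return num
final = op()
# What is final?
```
52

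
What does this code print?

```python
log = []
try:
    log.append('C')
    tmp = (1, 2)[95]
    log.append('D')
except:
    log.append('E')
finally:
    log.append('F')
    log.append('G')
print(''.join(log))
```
CEFG

Code before exception runs, then except, then all of finally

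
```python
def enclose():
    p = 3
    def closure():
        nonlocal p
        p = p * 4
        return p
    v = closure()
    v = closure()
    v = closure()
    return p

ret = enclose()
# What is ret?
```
192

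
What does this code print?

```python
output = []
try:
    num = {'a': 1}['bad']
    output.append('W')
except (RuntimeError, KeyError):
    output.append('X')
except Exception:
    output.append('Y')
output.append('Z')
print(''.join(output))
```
XZ

KeyError matches tuple containing it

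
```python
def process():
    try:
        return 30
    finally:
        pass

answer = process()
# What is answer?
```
30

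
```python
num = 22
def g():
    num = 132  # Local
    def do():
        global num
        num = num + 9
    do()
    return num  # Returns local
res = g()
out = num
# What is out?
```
31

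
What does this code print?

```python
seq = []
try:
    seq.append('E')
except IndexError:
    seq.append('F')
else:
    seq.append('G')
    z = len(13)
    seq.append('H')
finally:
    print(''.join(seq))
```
EG

Try succeeds, else appends 'G', TypeError in else is uncaught, finally prints before exception propagates ('H' never appended)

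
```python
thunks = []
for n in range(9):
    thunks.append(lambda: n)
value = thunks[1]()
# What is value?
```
8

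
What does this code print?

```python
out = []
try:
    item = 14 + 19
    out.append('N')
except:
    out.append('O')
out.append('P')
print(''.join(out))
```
NP

No exception, try block completes normally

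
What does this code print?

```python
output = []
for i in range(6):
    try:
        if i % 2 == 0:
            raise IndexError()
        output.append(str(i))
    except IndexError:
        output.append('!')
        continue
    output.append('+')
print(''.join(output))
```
!1+!3+!5+

continue in except skips rest of loop body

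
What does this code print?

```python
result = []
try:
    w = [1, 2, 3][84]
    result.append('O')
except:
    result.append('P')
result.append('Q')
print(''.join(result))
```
PQ

Exception raised in try, caught by bare except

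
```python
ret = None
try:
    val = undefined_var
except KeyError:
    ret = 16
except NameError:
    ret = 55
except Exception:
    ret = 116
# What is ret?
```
55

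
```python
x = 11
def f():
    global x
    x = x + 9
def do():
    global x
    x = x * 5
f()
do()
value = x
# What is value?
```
100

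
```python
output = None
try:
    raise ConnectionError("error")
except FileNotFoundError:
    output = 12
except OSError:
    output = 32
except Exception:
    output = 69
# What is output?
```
32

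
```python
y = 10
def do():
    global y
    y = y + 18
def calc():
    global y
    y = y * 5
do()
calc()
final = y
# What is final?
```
140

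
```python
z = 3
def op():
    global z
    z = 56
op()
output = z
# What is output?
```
56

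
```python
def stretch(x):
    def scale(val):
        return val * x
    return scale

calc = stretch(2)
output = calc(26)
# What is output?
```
52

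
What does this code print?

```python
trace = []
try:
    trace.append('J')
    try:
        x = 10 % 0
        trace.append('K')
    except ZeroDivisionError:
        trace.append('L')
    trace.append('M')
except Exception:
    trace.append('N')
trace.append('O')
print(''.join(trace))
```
JLMO

Inner exception caught by inner handler, outer continues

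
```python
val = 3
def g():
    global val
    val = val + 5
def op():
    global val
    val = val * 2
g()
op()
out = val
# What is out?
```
16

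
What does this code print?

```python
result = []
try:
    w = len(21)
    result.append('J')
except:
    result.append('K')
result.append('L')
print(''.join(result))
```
KL

Exception raised in try, caught by bare except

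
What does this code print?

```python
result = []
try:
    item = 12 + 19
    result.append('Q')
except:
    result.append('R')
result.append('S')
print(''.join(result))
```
QS

No exception, try block completes normally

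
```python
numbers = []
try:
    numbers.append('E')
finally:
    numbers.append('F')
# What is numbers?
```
['E', 'F']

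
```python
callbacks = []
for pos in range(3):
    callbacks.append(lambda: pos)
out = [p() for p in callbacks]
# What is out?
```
[2, 2, 2]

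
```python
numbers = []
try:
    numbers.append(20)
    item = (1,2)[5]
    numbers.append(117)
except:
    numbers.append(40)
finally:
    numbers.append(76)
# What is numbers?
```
[20, 40, 76]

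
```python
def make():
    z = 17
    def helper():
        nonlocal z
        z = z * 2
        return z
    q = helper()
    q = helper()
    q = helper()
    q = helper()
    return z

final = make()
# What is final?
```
272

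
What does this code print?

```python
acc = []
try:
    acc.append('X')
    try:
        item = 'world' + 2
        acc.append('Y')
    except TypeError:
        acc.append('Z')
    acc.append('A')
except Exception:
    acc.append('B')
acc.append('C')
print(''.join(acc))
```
XZAC

Inner exception caught by inner handler, outer continues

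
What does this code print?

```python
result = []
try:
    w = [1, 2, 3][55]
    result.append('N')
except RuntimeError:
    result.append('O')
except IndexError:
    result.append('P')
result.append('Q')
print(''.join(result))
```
PQ

IndexError is caught by its specific handler, not RuntimeError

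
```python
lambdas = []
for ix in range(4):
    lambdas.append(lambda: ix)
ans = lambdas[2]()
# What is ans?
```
3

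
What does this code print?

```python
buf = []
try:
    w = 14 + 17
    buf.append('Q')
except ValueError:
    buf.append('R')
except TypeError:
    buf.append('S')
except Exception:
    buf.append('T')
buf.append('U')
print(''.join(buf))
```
QU

No exception, try block completes normally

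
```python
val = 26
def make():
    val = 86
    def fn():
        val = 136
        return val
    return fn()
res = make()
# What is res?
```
136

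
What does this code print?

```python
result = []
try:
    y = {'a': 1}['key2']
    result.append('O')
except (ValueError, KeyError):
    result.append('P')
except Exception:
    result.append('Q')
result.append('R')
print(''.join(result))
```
PR

KeyError matches tuple containing it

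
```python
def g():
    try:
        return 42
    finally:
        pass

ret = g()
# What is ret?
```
42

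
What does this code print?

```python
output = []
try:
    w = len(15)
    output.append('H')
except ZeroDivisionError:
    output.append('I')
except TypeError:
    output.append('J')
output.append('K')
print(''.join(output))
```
JK

TypeError is caught by its specific handler, not ZeroDivisionError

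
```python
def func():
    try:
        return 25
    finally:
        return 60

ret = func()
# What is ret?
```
60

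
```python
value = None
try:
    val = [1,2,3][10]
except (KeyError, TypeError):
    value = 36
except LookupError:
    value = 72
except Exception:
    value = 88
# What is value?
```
72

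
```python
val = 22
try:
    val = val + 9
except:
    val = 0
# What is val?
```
31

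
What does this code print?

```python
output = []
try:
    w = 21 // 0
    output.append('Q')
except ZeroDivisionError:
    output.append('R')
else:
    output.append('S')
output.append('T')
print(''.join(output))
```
RT

else block skipped when exception is caught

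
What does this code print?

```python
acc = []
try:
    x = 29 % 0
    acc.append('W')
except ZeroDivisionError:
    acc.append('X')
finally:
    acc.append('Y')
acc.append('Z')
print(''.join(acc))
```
XYZ

finally always runs, even after exception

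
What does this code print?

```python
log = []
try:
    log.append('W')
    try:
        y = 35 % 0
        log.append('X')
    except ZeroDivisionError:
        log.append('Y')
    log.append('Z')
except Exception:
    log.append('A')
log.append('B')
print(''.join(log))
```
WYZB

Inner exception caught by inner handler, outer continues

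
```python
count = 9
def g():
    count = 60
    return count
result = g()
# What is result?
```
60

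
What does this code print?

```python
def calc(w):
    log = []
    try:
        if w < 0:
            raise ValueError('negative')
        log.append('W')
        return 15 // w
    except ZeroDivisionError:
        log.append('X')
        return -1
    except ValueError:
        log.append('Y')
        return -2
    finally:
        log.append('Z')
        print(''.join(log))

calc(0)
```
WXZ

w=0 causes ZeroDivisionError, caught, finally prints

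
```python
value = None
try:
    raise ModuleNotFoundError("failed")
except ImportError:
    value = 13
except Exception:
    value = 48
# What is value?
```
13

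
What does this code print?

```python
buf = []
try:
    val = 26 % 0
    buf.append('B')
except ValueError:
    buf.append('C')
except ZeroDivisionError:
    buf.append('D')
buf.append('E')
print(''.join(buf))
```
DE

ZeroDivisionError is caught by its specific handler, not ValueError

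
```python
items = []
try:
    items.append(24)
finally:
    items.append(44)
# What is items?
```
[24, 44]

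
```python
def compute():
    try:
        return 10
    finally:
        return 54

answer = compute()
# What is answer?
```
54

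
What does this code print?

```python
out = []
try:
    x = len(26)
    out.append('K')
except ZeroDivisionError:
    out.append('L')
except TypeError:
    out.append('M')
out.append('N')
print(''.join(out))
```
MN

TypeError is caught by its specific handler, not ZeroDivisionError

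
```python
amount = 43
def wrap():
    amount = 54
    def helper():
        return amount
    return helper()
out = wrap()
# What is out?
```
54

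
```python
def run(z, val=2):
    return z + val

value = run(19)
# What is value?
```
21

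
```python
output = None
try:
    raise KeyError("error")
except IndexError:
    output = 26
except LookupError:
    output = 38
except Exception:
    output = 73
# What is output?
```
38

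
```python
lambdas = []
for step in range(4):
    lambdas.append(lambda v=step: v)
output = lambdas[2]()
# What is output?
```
2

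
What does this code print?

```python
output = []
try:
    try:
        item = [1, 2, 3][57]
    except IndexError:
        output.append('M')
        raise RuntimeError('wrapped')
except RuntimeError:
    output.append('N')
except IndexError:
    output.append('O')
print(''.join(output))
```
MN

New RuntimeError raised, caught by outer RuntimeError handler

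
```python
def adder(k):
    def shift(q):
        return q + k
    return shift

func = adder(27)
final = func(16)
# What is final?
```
43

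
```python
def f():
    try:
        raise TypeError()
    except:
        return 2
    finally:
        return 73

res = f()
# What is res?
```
73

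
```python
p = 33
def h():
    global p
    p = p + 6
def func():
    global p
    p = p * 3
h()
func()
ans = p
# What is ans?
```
117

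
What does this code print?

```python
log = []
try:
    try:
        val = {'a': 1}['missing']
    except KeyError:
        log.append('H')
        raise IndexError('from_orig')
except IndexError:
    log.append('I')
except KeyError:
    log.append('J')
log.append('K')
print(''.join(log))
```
HIK

IndexError raised and caught, original KeyError not re-raised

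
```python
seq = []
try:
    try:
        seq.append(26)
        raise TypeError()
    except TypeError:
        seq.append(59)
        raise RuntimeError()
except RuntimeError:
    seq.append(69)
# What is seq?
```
[26, 59, 69]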